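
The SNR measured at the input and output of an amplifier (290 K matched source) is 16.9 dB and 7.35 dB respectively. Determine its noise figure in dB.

9.55 dB

NF (dB) = SNR_in(dB) − SNR_out(dB) when the source is at T₀
NF = 16.9 − 7.35 = 9.55 dB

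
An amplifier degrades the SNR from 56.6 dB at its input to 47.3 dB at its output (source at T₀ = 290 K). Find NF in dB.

NF (dB) = SNR_in(dB) − SNR_out(dB) when the source is at T₀
NF = 56.6 − 47.3 = 9.3 dB

9.3 dB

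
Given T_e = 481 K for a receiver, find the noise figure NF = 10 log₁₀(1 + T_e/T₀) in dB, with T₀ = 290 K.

4.25 dB

F = 1 + T_e/T₀ = 1 + 481/290 = 2.65862
NF = 10 log₁₀(2.65862) = 4.25 dB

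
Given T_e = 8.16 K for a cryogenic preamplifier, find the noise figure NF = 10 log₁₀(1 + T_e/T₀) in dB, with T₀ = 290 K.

F = 1 + T_e/T₀ = 1 + 8.16/290 = 1.02814
NF = 10 log₁₀(1.02814) = 0.121 dB

0.121 dB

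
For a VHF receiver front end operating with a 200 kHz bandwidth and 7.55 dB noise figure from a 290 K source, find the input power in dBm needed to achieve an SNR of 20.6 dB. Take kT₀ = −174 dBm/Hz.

Sensitivity = −174 + 10 log₁₀(B) + NF + SNR_min
= −174 + 53.01 + 7.55 + 20.6
= −92.84 dBm → −92.8 dBm

−92.8 dBm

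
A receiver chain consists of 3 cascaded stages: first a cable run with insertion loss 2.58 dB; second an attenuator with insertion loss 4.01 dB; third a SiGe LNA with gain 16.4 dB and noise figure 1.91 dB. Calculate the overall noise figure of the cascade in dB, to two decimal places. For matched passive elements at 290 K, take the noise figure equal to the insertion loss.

8.50 dB

Convert to linear (a loss of L dB is a gain of −L dB): F_i = 10^(NF_i/10), G_i = 10^(G_i,dB/10)
  Stage 1: F_1 = 10^(2.58/10) = 1.811, G_1 = 10^(−2.58/10) = 0.5521
  Stage 2: F_2 = 10^(4.01/10) = 2.518, G_2 = 10^(−4.01/10) = 0.3972
  Stage 3: F_3 = 10^(1.91/10) = 1.552, G_3 = 10^(16.4/10) = 43.65
Friis cascade:
  F = 1.811 + (2.518 − 1)/0.5521 + (1.552 − 1)/0.2193 = 7.079
NF = 10 log₁₀(7.079) = 8.50 dB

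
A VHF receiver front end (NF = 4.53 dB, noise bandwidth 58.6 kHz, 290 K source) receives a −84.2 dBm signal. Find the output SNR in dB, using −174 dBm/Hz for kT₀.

37.6 dB

Noise floor: N = −174 + 10 log₁₀(B) + NF
10 log₁₀(5.86×10⁴) = 47.68 dB
N = −174 + 47.68 + 4.53 = −121.79 dBm
SNR = P_sig − N = −84.2 − (−121.79) = 37.59 dB → 37.6 dB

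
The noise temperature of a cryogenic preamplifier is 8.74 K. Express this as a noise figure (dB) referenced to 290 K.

F = 1 + T_e/T₀ = 1 + 8.74/290 = 1.03014
NF = 10 log₁₀(1.03014) = 0.129 dB

0.129 dB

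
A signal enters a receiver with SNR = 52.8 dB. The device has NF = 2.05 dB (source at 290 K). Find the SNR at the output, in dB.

By definition F = SNR_in/SNR_out, so in dB: SNR_out = SNR_in − NF
SNR_out = 52.8 − 2.05 = 50.75 dB

50.75 dB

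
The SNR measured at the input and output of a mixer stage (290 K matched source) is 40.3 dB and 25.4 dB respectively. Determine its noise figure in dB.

14.9 dB

NF (dB) = SNR_in(dB) − SNR_out(dB) when the source is at T₀
NF = 40.3 − 25.4 = 14.9 dB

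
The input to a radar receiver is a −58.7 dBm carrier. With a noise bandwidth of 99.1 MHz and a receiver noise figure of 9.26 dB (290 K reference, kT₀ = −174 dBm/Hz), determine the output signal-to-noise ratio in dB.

Noise floor: N = −174 + 10 log₁₀(B) + NF
10 log₁₀(9.91×10⁷) = 79.96 dB
N = −174 + 79.96 + 9.26 = −84.78 dBm
SNR = P_sig − N = −58.7 − (−84.78) = 26.08 dB → 26.1 dB

26.1 dB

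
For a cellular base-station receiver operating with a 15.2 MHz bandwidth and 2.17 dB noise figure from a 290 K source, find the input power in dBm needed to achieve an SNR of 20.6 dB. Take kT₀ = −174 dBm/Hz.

−79.4 dBm

Sensitivity = −174 + 10 log₁₀(B) + NF + SNR_min
= −174 + 71.82 + 2.17 + 20.6
= −79.41 dBm → −79.4 dBm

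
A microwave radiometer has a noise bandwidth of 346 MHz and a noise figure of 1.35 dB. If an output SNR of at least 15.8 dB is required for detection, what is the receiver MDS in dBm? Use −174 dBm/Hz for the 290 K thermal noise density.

−71.5 dBm

Sensitivity = −174 + 10 log₁₀(B) + NF + SNR_min
= −174 + 85.39 + 1.35 + 15.8
= −71.46 dBm → −71.5 dBm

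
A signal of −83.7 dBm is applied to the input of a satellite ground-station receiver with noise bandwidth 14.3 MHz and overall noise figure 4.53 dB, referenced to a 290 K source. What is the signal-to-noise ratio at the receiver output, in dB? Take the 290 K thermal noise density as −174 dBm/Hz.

14.2 dB

Noise floor: N = −174 + 10 log₁₀(B) + NF
10 log₁₀(1.43×10⁷) = 71.55 dB
N = −174 + 71.55 + 4.53 = −97.92 dBm
SNR = P_sig − N = −83.7 − (−97.92) = 14.22 dB → 14.2 dB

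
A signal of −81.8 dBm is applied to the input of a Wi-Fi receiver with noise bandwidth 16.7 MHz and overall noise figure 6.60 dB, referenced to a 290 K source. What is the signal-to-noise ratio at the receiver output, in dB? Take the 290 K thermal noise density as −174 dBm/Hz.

Noise floor: N = −174 + 10 log₁₀(B) + NF
10 log₁₀(1.67×10⁷) = 72.23 dB
N = −174 + 72.23 + 6.60 = −95.17 dBm
SNR = P_sig − N = −81.8 − (−95.17) = 13.37 dB → 13.4 dB

13.4 dB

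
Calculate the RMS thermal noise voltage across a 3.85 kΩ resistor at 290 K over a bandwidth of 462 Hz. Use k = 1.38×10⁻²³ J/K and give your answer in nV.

169 nV

V_n = √(4kTRB)
4kTRB = 4 × 1.38×10⁻²³ × 290 × 3.85×10³ × 4.62×10² = 2.85×10⁻¹⁴ V²
V_n = √(2.85×10⁻¹⁴) = 1.69×10⁻⁷ V = 169 nV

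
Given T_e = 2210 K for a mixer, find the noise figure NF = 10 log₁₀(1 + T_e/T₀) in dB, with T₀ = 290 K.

F = 1 + T_e/T₀ = 1 + 2210/290 = 8.62069
NF = 10 log₁₀(8.62069) = 9.36 dB

9.36 dB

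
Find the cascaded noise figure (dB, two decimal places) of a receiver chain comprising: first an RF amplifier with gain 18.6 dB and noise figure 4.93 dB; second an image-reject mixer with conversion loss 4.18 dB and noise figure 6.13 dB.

Convert to linear (a loss of L dB is a gain of −L dB): F_i = 10^(NF_i/10), G_i = 10^(G_i,dB/10)
  Stage 1: F_1 = 10^(4.93/10) = 3.112, G_1 = 10^(18.6/10) = 72.44
  Stage 2: F_2 = 10^(6.13/10) = 4.102, G_2 = 10^(−4.18/10) = 0.3819
Friis cascade:
  F = 3.112 + (4.102 − 1)/72.44 = 3.155
NF = 10 log₁₀(3.155) = 4.99 dB

4.99 dB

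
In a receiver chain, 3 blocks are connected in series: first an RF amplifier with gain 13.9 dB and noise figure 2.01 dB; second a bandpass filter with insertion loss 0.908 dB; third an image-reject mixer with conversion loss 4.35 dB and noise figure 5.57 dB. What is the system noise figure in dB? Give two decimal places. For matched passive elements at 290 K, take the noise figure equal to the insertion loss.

2.38 dB

Convert to linear (a loss of L dB is a gain of −L dB): F_i = 10^(NF_i/10), G_i = 10^(G_i,dB/10)
  Stage 1: F_1 = 10^(2.01/10) = 1.589, G_1 = 10^(13.9/10) = 24.55
  Stage 2: F_2 = 10^(0.908/10) = 1.233, G_2 = 10^(−0.908/10) = 0.8113
  Stage 3: F_3 = 10^(5.57/10) = 3.606, G_3 = 10^(−4.35/10) = 0.3673
Friis cascade:
  F = 1.589 + (1.233 − 1)/24.55 + (3.606 − 1)/19.92 = 1.729
NF = 10 log₁₀(1.729) = 2.38 dB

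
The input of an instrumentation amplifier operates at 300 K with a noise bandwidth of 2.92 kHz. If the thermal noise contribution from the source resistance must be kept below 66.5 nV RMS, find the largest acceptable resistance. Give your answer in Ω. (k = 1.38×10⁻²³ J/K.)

91.5 Ω

Johnson–Nyquist: V_n = √(4kTRB) ⇒ R = V_n² / (4kTB)
4kTB = 4 × 1.38×10⁻²³ × 300 × 2.92×10³ = 4.84×10⁻¹⁷
R = (6.65×10⁻⁸)² / 4.84×10⁻¹⁷ = 9.15×10¹ Ω = 91.5 Ω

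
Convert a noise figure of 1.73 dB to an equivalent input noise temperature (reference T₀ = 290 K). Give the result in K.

F = 10^(1.73/10) = 1.48936
T_e = (F − 1)·T₀ = (1.48936 − 1) × 290 = 142 K

142 K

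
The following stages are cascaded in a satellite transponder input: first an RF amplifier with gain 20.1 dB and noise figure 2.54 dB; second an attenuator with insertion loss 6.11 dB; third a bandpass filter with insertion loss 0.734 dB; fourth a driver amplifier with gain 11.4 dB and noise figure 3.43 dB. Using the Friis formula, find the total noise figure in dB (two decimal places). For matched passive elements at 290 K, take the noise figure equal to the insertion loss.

Convert to linear (a loss of L dB is a gain of −L dB): F_i = 10^(NF_i/10), G_i = 10^(G_i,dB/10)
  Stage 1: F_1 = 10^(2.54/10) = 1.795, G_1 = 10^(20.1/10) = 102.3
  Stage 2: F_2 = 10^(6.11/10) = 4.083, G_2 = 10^(−6.11/10) = 0.2449
  Stage 3: F_3 = 10^(0.734/10) = 1.184, G_3 = 10^(−0.734/10) = 0.8445
  Stage 4: F_4 = 10^(3.43/10) = 2.203, G_4 = 10^(11.4/10) = 13.80
Friis cascade:
  F = 1.795 + (4.083 − 1)/102.3 + (1.184 − 1)/25.06 + (2.203 − 1)/21.16 = 1.889
NF = 10 log₁₀(1.889) = 2.76 dB

2.76 dB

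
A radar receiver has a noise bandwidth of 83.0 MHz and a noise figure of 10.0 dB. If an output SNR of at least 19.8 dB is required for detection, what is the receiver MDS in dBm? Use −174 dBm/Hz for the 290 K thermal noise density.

−65.0 dBm

Sensitivity = −174 + 10 log₁₀(B) + NF + SNR_min
= −174 + 79.19 + 10.0 + 19.8
= −65.01 dBm → −65.0 dBm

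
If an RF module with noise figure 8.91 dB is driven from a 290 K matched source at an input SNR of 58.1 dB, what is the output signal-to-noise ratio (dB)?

By definition F = SNR_in/SNR_out, so in dB: SNR_out = SNR_in − NF
SNR_out = 58.1 − 8.91 = 49.19 dB

49.19 dB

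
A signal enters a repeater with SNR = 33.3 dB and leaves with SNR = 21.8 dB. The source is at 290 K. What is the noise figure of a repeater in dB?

NF (dB) = SNR_in(dB) − SNR_out(dB) when the source is at T₀
NF = 33.3 − 21.8 = 11.5 dB

11.5 dB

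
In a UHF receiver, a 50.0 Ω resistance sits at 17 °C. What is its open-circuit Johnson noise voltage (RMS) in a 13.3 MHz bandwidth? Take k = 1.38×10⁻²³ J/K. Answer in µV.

T = 17 °C + 273.15 = 290.15 K
V_n = √(4kTRB)
4kTRB = 4 × 1.38×10⁻²³ × 290.15 × 5.00×10¹ × 1.33×10⁷ = 1.07×10⁻¹¹ V²
V_n = √(1.07×10⁻¹¹) = 3.26×10⁻⁶ V = 3.26 µV

3.26 µV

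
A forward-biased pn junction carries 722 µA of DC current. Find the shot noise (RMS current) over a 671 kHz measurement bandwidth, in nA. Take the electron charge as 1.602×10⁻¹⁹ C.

I_n = √(2qI·B)
2qI·B = 2 × 1.602×10⁻¹⁹ × 7.22×10⁻⁴ × 6.71×10⁵ = 1.55×10⁻¹⁶ A²
I_n = √(1.55×10⁻¹⁶) = 1.25×10⁻⁸ A = 12.5 nA

12.5 nA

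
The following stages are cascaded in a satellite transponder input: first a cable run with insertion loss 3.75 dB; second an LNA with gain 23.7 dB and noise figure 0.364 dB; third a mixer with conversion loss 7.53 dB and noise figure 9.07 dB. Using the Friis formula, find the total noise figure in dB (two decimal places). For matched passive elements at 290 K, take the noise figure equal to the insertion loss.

4.23 dB

Convert to linear (a loss of L dB is a gain of −L dB): F_i = 10^(NF_i/10), G_i = 10^(G_i,dB/10)
  Stage 1: F_1 = 10^(3.75/10) = 2.371, G_1 = 10^(−3.75/10) = 0.4217
  Stage 2: F_2 = 10^(0.364/10) = 1.087, G_2 = 10^(23.7/10) = 234.4
  Stage 3: F_3 = 10^(9.07/10) = 8.072, G_3 = 10^(−7.53/10) = 0.1766
Friis cascade:
  F = 2.371 + (1.087 − 1)/0.4217 + (8.072 − 1)/98.86 = 2.650
NF = 10 log₁₀(2.650) = 4.23 dB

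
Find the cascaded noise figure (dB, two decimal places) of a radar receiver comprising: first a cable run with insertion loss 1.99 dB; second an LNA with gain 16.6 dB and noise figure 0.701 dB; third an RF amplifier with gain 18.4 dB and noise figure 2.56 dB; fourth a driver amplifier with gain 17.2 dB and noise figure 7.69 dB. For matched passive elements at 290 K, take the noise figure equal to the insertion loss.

Convert to linear (a loss of L dB is a gain of −L dB): F_i = 10^(NF_i/10), G_i = 10^(G_i,dB/10)
  Stage 1: F_1 = 10^(1.99/10) = 1.581, G_1 = 10^(−1.99/10) = 0.6324
  Stage 2: F_2 = 10^(0.701/10) = 1.175, G_2 = 10^(16.6/10) = 45.71
  Stage 3: F_3 = 10^(2.56/10) = 1.803, G_3 = 10^(18.4/10) = 69.18
  Stage 4: F_4 = 10^(7.69/10) = 5.875, G_4 = 10^(17.2/10) = 52.48
Friis cascade:
  F = 1.581 + (1.175 − 1)/0.6324 + (1.803 − 1)/28.91 + (5.875 − 1)/2000 = 1.888
NF = 10 log₁₀(1.888) = 2.76 dB

2.76 dB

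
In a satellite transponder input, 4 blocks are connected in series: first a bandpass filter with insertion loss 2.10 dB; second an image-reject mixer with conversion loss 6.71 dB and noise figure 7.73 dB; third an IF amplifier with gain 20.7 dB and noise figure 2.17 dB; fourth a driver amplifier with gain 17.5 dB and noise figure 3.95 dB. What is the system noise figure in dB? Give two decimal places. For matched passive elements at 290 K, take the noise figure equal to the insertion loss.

Convert to linear (a loss of L dB is a gain of −L dB): F_i = 10^(NF_i/10), G_i = 10^(G_i,dB/10)
  Stage 1: F_1 = 10^(2.10/10) = 1.622, G_1 = 10^(−2.10/10) = 0.6166
  Stage 2: F_2 = 10^(7.73/10) = 5.929, G_2 = 10^(−6.71/10) = 0.2133
  Stage 3: F_3 = 10^(2.17/10) = 1.648, G_3 = 10^(20.7/10) = 117.5
  Stage 4: F_4 = 10^(3.95/10) = 2.483, G_4 = 10^(17.5/10) = 56.23
Friis cascade:
  F = 1.622 + (5.929 − 1)/0.6166 + (1.648 − 1)/0.1315 + (2.483 − 1)/15.45 = 14.64
NF = 10 log₁₀(14.64) = 11.66 dB

11.66 dB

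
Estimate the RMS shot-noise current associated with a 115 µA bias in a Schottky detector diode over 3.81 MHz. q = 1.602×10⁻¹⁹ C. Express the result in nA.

I_n = √(2qI·B)
2qI·B = 2 × 1.602×10⁻¹⁹ × 1.15×10⁻⁴ × 3.81×10⁶ = 1.40×10⁻¹⁶ A²
I_n = √(1.40×10⁻¹⁶) = 1.18×10⁻⁸ A = 11.8 nA

11.8 nA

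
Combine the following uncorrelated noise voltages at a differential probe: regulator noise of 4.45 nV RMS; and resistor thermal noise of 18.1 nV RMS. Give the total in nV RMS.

18.6 nV

Uncorrelated sources add in power (mean-square): V_tot = √(ΣV_i²)
V_tot = √[(4.45×10⁻⁹)² + (1.81×10⁻⁸)²] = 1.86×10⁻⁸ V = 18.6 nV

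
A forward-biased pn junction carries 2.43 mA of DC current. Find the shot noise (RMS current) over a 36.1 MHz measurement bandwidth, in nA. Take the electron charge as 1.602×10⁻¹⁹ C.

168 nA

I_n = √(2qI·B)
2qI·B = 2 × 1.602×10⁻¹⁹ × 2.43×10⁻³ × 3.61×10⁷ = 2.81×10⁻¹⁴ A²
I_n = √(2.81×10⁻¹⁴) = 1.68×10⁻⁷ A = 168 nA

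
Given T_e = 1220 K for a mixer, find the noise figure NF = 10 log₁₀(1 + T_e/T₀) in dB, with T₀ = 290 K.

F = 1 + T_e/T₀ = 1 + 1220/290 = 5.2069
NF = 10 log₁₀(5.2069) = 7.17 dB

7.17 dB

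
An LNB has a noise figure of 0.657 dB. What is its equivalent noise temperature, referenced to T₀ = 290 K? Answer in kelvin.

47.4 K

F = 10^(0.657/10) = 1.16332
T_e = (F − 1)·T₀ = (1.16332 − 1) × 290 = 47.4 K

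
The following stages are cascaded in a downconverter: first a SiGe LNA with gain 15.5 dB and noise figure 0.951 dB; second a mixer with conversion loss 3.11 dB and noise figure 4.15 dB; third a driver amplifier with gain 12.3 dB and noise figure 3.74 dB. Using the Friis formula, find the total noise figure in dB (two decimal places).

1.36 dB

Convert to linear (a loss of L dB is a gain of −L dB): F_i = 10^(NF_i/10), G_i = 10^(G_i,dB/10)
  Stage 1: F_1 = 10^(0.951/10) = 1.245, G_1 = 10^(15.5/10) = 35.48
  Stage 2: F_2 = 10^(4.15/10) = 2.600, G_2 = 10^(−3.11/10) = 0.4887
  Stage 3: F_3 = 10^(3.74/10) = 2.366, G_3 = 10^(12.3/10) = 16.98
Friis cascade:
  F = 1.245 + (2.600 − 1)/35.48 + (2.366 − 1)/17.34 = 1.369
NF = 10 log₁₀(1.369) = 1.36 dB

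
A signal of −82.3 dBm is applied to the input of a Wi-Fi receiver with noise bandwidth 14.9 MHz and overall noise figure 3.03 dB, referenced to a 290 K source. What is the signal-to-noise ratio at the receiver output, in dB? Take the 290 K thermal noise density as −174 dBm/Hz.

Noise floor: N = −174 + 10 log₁₀(B) + NF
10 log₁₀(1.49×10⁷) = 71.73 dB
N = −174 + 71.73 + 3.03 = −99.24 dBm
SNR = P_sig − N = −82.3 − (−99.24) = 16.94 dB → 16.9 dB

16.9 dB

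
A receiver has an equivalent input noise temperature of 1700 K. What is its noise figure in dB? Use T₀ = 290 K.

F = 1 + T_e/T₀ = 1 + 1700/290 = 6.86207
NF = 10 log₁₀(6.86207) = 8.36 dB

8.36 dB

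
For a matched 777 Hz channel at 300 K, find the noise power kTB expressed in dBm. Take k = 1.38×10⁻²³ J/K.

−144.9 dBm

P_n = kTB = 1.38×10⁻²³ × 300 × 7.77×10² = 3.22×10⁻¹⁸ W
In dBm: 10 log₁₀(3.22×10⁻¹⁸ / 10⁻³) = −144.9 dBm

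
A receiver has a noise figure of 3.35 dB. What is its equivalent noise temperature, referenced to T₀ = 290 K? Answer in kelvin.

F = 10^(3.35/10) = 2.16272
T_e = (F − 1)·T₀ = (2.16272 − 1) × 290 = 337 K

337 K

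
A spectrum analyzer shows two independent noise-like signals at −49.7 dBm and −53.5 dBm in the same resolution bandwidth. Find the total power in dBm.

Convert to linear, add, convert back:
P₁ = 1.07×10⁻⁸ W, P₂ = 4.47×10⁻⁹ W
P_tot = 1.52×10⁻⁸ W → 10 log₁₀(P_tot / 10⁻³) = −48.2 dBm

−48.2 dBm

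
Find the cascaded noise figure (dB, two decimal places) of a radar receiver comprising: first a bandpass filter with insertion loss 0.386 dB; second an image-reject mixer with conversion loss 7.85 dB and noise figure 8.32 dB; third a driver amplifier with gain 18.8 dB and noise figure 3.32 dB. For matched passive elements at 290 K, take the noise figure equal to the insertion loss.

11.78 dB

Convert to linear (a loss of L dB is a gain of −L dB): F_i = 10^(NF_i/10), G_i = 10^(G_i,dB/10)
  Stage 1: F_1 = 10^(0.386/10) = 1.093, G_1 = 10^(−0.386/10) = 0.9150
  Stage 2: F_2 = 10^(8.32/10) = 6.792, G_2 = 10^(−7.85/10) = 0.1641
  Stage 3: F_3 = 10^(3.32/10) = 2.148, G_3 = 10^(18.8/10) = 75.86
Friis cascade:
  F = 1.093 + (6.792 − 1)/0.9150 + (2.148 − 1)/0.1501 = 15.07
NF = 10 log₁₀(15.07) = 11.78 dB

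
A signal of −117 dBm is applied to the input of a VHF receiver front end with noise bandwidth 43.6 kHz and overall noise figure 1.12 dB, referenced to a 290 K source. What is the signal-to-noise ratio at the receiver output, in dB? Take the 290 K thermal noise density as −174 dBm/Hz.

9.5 dB

Noise floor: N = −174 + 10 log₁₀(B) + NF
10 log₁₀(4.36×10⁴) = 46.39 dB
N = −174 + 46.39 + 1.12 = −126.49 dBm
SNR = P_sig − N = −117 − (−126.49) = 9.49 dB → 9.5 dB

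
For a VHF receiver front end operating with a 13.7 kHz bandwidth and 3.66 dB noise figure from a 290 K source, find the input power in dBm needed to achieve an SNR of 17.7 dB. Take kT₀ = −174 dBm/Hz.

−111.3 dBm

Sensitivity = −174 + 10 log₁₀(B) + NF + SNR_min
= −174 + 41.37 + 3.66 + 17.7
= −111.27 dBm → −111.3 dBm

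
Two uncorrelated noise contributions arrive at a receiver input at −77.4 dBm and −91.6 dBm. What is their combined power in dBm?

Convert to linear, add, convert back:
P₁ = 1.82×10⁻¹¹ W, P₂ = 6.92×10⁻¹³ W
P_tot = 1.89×10⁻¹¹ W → 10 log₁₀(P_tot / 10⁻³) = −77.2 dBm

−77.2 dBm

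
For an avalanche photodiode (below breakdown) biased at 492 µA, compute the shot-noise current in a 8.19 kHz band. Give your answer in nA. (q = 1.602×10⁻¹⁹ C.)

I_n = √(2qI·B)
2qI·B = 2 × 1.602×10⁻¹⁹ × 4.92×10⁻⁴ × 8.19×10³ = 1.29×10⁻¹⁸ A²
I_n = √(1.29×10⁻¹⁸) = 1.14×10⁻⁹ A = 1.14 nA

1.14 nA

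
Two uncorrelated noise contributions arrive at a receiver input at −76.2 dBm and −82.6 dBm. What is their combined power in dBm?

Convert to linear, add, convert back:
P₁ = 2.40×10⁻¹¹ W, P₂ = 5.50×10⁻¹² W
P_tot = 2.95×10⁻¹¹ W → 10 log₁₀(P_tot / 10⁻³) = −75.3 dBm

−75.3 dBm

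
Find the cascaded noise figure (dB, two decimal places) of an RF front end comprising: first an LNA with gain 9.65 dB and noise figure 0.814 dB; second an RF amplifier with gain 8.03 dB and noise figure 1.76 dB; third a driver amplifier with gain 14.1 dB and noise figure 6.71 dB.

Convert to linear (a loss of L dB is a gain of −L dB): F_i = 10^(NF_i/10), G_i = 10^(G_i,dB/10)
  Stage 1: F_1 = 10^(0.814/10) = 1.206, G_1 = 10^(9.65/10) = 9.226
  Stage 2: F_2 = 10^(1.76/10) = 1.500, G_2 = 10^(8.03/10) = 6.353
  Stage 3: F_3 = 10^(6.71/10) = 4.688, G_3 = 10^(14.1/10) = 25.70
Friis cascade:
  F = 1.206 + (1.500 − 1)/9.226 + (4.688 − 1)/58.61 = 1.323
NF = 10 log₁₀(1.323) = 1.22 dB

1.22 dB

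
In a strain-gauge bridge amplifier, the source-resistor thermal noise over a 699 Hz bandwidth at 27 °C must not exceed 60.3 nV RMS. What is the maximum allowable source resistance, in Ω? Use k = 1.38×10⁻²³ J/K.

314 Ω

T = 27 °C + 273.15 = 300.15 K
Johnson–Nyquist: V_n = √(4kTRB) ⇒ R = V_n² / (4kTB)
4kTB = 4 × 1.38×10⁻²³ × 300.15 × 6.99×10² = 1.16×10⁻¹⁷
R = (6.03×10⁻⁸)² / 1.16×10⁻¹⁷ = 3.14×10² Ω = 314 Ω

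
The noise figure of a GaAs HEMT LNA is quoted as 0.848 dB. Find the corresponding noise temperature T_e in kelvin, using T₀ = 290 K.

F = 10^(0.848/10) = 1.21563
T_e = (F − 1)·T₀ = (1.21563 − 1) × 290 = 62.5 K

62.5 K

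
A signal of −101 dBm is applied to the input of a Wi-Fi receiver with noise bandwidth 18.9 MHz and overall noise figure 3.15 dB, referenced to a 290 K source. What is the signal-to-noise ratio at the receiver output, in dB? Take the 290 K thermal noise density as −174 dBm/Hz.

Noise floor: N = −174 + 10 log₁₀(B) + NF
10 log₁₀(1.89×10⁷) = 72.76 dB
N = −174 + 72.76 + 3.15 = −98.09 dBm
SNR = P_sig − N = −101 − (−98.09) = −2.91 dB → −2.9 dB

−2.9 dB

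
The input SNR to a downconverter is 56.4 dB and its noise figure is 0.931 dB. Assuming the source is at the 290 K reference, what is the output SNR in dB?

By definition F = SNR_in/SNR_out, so in dB: SNR_out = SNR_in − NF
SNR_out = 56.4 − 0.931 = 55.469 dB

55.469 dB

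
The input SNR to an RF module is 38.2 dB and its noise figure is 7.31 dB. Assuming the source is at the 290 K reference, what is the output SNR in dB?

30.89 dB

By definition F = SNR_in/SNR_out, so in dB: SNR_out = SNR_in − NF
SNR_out = 38.2 − 7.31 = 30.89 dB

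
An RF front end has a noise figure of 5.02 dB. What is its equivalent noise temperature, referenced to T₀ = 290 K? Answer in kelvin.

F = 10^(5.02/10) = 3.17687
T_e = (F − 1)·T₀ = (3.17687 − 1) × 290 = 631 K

631 K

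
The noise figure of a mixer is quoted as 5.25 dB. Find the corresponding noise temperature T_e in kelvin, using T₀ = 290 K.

F = 10^(5.25/10) = 3.34965
T_e = (F − 1)·T₀ = (3.34965 − 1) × 290 = 681 K

681 K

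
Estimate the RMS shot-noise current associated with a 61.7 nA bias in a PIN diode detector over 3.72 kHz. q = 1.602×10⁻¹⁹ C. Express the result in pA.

8.58 pA

I_n = √(2qI·B)
2qI·B = 2 × 1.602×10⁻¹⁹ × 6.17×10⁻⁸ × 3.72×10³ = 7.35×10⁻²³ A²
I_n = √(7.35×10⁻²³) = 8.58×10⁻¹² A = 8.58 pA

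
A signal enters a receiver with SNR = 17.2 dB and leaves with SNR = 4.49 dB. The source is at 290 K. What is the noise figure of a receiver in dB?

12.71 dB

NF (dB) = SNR_in(dB) − SNR_out(dB) when the source is at T₀
NF = 17.2 − 4.49 = 12.71 dB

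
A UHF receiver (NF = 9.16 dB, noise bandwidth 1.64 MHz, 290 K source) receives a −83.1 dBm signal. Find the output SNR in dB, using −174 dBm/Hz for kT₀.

Noise floor: N = −174 + 10 log₁₀(B) + NF
10 log₁₀(1.64×10⁶) = 62.15 dB
N = −174 + 62.15 + 9.16 = −102.69 dBm
SNR = P_sig − N = −83.1 − (−102.69) = 19.59 dB → 19.6 dB

19.6 dB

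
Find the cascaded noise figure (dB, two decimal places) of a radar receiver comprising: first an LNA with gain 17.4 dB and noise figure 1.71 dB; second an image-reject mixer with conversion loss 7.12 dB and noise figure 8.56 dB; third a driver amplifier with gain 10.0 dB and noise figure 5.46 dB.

2.63 dB

Convert to linear (a loss of L dB is a gain of −L dB): F_i = 10^(NF_i/10), G_i = 10^(G_i,dB/10)
  Stage 1: F_1 = 10^(1.71/10) = 1.483, G_1 = 10^(17.4/10) = 54.95
  Stage 2: F_2 = 10^(8.56/10) = 7.178, G_2 = 10^(−7.12/10) = 0.1941
  Stage 3: F_3 = 10^(5.46/10) = 3.516, G_3 = 10^(10.0/10) = 10.00
Friis cascade:
  F = 1.483 + (7.178 − 1)/54.95 + (3.516 − 1)/10.67 = 1.831
NF = 10 log₁₀(1.831) = 2.63 dB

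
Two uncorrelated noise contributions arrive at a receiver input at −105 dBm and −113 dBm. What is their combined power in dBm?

Convert to linear, add, convert back:
P₁ = 3.16×10⁻¹⁴ W, P₂ = 5.01×10⁻¹⁵ W
P_tot = 3.66×10⁻¹⁴ W → 10 log₁₀(P_tot / 10⁻³) = −104.4 dBm

−104.4 dBm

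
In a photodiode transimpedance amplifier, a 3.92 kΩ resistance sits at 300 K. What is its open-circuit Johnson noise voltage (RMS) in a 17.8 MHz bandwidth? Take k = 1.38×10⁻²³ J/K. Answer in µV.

34.0 µV

V_n = √(4kTRB)
4kTRB = 4 × 1.38×10⁻²³ × 300 × 3.92×10³ × 1.78×10⁷ = 1.16×10⁻⁹ V²
V_n = √(1.16×10⁻⁹) = 3.40×10⁻⁵ V = 34.0 µV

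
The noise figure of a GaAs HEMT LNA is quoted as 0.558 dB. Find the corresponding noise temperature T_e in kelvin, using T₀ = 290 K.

F = 10^(0.558/10) = 1.1371
T_e = (F − 1)·T₀ = (1.1371 − 1) × 290 = 39.8 K

39.8 K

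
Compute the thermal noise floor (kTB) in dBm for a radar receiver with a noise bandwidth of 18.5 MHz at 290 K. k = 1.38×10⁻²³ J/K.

P_n = kTB = 1.38×10⁻²³ × 290 × 1.85×10⁷ = 7.40×10⁻¹⁴ W
In dBm: 10 log₁₀(7.40×10⁻¹⁴ / 10⁻³) = −101.3 dBm

−101.3 dBm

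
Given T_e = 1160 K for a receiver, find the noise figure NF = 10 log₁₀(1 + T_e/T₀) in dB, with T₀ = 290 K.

F = 1 + T_e/T₀ = 1 + 1160/290 = 5
NF = 10 log₁₀(5) = 6.99 dB

6.99 dB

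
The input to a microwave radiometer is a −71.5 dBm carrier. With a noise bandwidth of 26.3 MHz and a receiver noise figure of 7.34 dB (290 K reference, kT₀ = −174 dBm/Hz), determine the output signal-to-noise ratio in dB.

21.0 dB

Noise floor: N = −174 + 10 log₁₀(B) + NF
10 log₁₀(2.63×10⁷) = 74.2 dB
N = −174 + 74.2 + 7.34 = −92.46 dBm
SNR = P_sig − N = −71.5 − (−92.46) = 20.96 dB → 21.0 dB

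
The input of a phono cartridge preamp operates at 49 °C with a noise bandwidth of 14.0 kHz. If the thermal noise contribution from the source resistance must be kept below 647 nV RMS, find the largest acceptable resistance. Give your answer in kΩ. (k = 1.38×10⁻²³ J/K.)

1.68 kΩ

T = 49 °C + 273.15 = 322.15 K
Johnson–Nyquist: V_n = √(4kTRB) ⇒ R = V_n² / (4kTB)
4kTB = 4 × 1.38×10⁻²³ × 322.15 × 1.40×10⁴ = 2.49×10⁻¹⁶
R = (6.47×10⁻⁷)² / 2.49×10⁻¹⁶ = 1.68×10³ Ω = 1.68 kΩ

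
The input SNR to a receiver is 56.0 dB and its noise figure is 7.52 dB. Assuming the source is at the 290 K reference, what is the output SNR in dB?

48.48 dB

By definition F = SNR_in/SNR_out, so in dB: SNR_out = SNR_in − NF
SNR_out = 56.0 − 7.52 = 48.48 dB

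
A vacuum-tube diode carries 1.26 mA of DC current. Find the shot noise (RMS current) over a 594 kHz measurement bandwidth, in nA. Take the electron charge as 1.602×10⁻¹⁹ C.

15.5 nA

I_n = √(2qI·B)
2qI·B = 2 × 1.602×10⁻¹⁹ × 1.26×10⁻³ × 5.94×10⁵ = 2.40×10⁻¹⁶ A²
I_n = √(2.40×10⁻¹⁶) = 1.55×10⁻⁸ A = 15.5 nA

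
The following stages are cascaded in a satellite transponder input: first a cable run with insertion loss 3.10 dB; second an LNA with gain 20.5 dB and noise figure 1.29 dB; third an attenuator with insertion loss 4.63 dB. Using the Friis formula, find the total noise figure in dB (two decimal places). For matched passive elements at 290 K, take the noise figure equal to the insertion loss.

Convert to linear (a loss of L dB is a gain of −L dB): F_i = 10^(NF_i/10), G_i = 10^(G_i,dB/10)
  Stage 1: F_1 = 10^(3.10/10) = 2.042, G_1 = 10^(−3.10/10) = 0.4898
  Stage 2: F_2 = 10^(1.29/10) = 1.346, G_2 = 10^(20.5/10) = 112.2
  Stage 3: F_3 = 10^(4.63/10) = 2.904, G_3 = 10^(−4.63/10) = 0.3443
Friis cascade:
  F = 2.042 + (1.346 − 1)/0.4898 + (2.904 − 1)/54.95 = 2.783
NF = 10 log₁₀(2.783) = 4.44 dB

4.44 dB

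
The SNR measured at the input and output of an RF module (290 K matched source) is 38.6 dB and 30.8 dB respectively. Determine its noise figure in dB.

7.8 dB

NF (dB) = SNR_in(dB) − SNR_out(dB) when the source is at T₀
NF = 38.6 − 30.8 = 7.8 dB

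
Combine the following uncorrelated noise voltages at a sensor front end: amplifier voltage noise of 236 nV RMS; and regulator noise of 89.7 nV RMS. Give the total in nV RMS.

Uncorrelated sources add in power (mean-square): V_tot = √(ΣV_i²)
V_tot = √[(2.36×10⁻⁷)² + (8.97×10⁻⁸)²] = 2.52×10⁻⁷ V = 252 nV

252 nV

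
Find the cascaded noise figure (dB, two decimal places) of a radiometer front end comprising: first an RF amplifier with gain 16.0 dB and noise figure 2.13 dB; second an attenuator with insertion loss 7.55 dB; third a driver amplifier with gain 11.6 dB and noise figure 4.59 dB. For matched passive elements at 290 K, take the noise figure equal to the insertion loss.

3.05 dB

Convert to linear (a loss of L dB is a gain of −L dB): F_i = 10^(NF_i/10), G_i = 10^(G_i,dB/10)
  Stage 1: F_1 = 10^(2.13/10) = 1.633, G_1 = 10^(16.0/10) = 39.81
  Stage 2: F_2 = 10^(7.55/10) = 5.689, G_2 = 10^(−7.55/10) = 0.1758
  Stage 3: F_3 = 10^(4.59/10) = 2.877, G_3 = 10^(11.6/10) = 14.45
Friis cascade:
  F = 1.633 + (5.689 − 1)/39.81 + (2.877 − 1)/6.998 = 2.019
NF = 10 log₁₀(2.019) = 3.05 dB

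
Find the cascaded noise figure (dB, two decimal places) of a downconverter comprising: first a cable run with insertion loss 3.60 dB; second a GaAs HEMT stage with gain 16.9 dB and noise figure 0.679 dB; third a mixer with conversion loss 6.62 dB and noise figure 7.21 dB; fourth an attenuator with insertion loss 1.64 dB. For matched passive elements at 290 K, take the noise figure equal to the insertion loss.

Convert to linear (a loss of L dB is a gain of −L dB): F_i = 10^(NF_i/10), G_i = 10^(G_i,dB/10)
  Stage 1: F_1 = 10^(3.60/10) = 2.291, G_1 = 10^(−3.60/10) = 0.4365
  Stage 2: F_2 = 10^(0.679/10) = 1.169, G_2 = 10^(16.9/10) = 48.98
  Stage 3: F_3 = 10^(7.21/10) = 5.260, G_3 = 10^(−6.62/10) = 0.2178
  Stage 4: F_4 = 10^(1.64/10) = 1.459, G_4 = 10^(−1.64/10) = 0.6855
Friis cascade:
  F = 2.291 + (1.169 − 1)/0.4365 + (5.260 − 1)/21.38 + (1.459 − 1)/4.656 = 2.976
NF = 10 log₁₀(2.976) = 4.74 dB

4.74 dB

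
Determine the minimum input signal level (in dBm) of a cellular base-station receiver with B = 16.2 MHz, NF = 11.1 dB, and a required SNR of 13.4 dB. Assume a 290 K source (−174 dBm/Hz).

−77.4 dBm

Sensitivity = −174 + 10 log₁₀(B) + NF + SNR_min
= −174 + 72.1 + 11.1 + 13.4
= −77.4 dBm → −77.4 dBm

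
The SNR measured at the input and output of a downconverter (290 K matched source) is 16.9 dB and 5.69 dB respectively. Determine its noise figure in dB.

11.21 dB

NF (dB) = SNR_in(dB) − SNR_out(dB) when the source is at T₀
NF = 16.9 − 5.69 = 11.21 dB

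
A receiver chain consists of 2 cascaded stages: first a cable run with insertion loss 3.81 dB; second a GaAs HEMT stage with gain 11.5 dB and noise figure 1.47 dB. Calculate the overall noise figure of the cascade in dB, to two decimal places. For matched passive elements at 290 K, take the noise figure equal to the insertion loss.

Convert to linear (a loss of L dB is a gain of −L dB): F_i = 10^(NF_i/10), G_i = 10^(G_i,dB/10)
  Stage 1: F_1 = 10^(3.81/10) = 2.404, G_1 = 10^(−3.81/10) = 0.4159
  Stage 2: F_2 = 10^(1.47/10) = 1.403, G_2 = 10^(11.5/10) = 14.13
Friis cascade:
  F = 2.404 + (1.403 − 1)/0.4159 = 3.373
NF = 10 log₁₀(3.373) = 5.28 dB

5.28 dB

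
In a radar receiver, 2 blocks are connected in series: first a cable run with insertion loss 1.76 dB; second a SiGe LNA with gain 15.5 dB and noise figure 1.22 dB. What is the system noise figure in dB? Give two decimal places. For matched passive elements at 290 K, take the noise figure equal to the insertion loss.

2.98 dB

Convert to linear (a loss of L dB is a gain of −L dB): F_i = 10^(NF_i/10), G_i = 10^(G_i,dB/10)
  Stage 1: F_1 = 10^(1.76/10) = 1.500, G_1 = 10^(−1.76/10) = 0.6668
  Stage 2: F_2 = 10^(1.22/10) = 1.324, G_2 = 10^(15.5/10) = 35.48
Friis cascade:
  F = 1.500 + (1.324 − 1)/0.6668 = 1.986
NF = 10 log₁₀(1.986) = 2.98 dB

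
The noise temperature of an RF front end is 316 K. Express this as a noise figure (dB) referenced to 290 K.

3.20 dB

F = 1 + T_e/T₀ = 1 + 316/290 = 2.08966
NF = 10 log₁₀(2.08966) = 3.20 dB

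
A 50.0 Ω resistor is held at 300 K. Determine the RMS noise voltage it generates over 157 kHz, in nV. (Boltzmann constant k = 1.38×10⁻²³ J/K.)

V_n = √(4kTRB)
4kTRB = 4 × 1.38×10⁻²³ × 300 × 5.00×10¹ × 1.57×10⁵ = 1.30×10⁻¹³ V²
V_n = √(1.30×10⁻¹³) = 3.61×10⁻⁷ V = 361 nV

361 nV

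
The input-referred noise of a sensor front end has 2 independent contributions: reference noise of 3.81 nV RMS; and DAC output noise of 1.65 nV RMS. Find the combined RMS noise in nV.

Uncorrelated sources add in power (mean-square): V_tot = √(ΣV_i²)
V_tot = √[(3.81×10⁻⁹)² + (1.65×10⁻⁹)²] = 4.15×10⁻⁹ V = 4.15 nV

4.15 nV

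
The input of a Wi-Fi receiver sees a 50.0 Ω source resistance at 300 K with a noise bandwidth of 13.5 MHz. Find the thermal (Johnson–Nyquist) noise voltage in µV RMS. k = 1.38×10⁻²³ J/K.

3.34 µV

V_n = √(4kTRB)
4kTRB = 4 × 1.38×10⁻²³ × 300 × 5.00×10¹ × 1.35×10⁷ = 1.12×10⁻¹¹ V²
V_n = √(1.12×10⁻¹¹) = 3.34×10⁻⁶ V = 3.34 µV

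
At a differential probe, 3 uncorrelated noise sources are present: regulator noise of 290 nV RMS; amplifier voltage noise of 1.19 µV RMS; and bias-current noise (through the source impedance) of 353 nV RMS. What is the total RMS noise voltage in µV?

1.27 µV

Uncorrelated sources add in power (mean-square): V_tot = √(ΣV_i²)
V_tot = √[(2.90×10⁻⁷)² + (1.19×10⁻⁶)² + (3.53×10⁻⁷)²] = 1.27×10⁻⁶ V = 1.27 µV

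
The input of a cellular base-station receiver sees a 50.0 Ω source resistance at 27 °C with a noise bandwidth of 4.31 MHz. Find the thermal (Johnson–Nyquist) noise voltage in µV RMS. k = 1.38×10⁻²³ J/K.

T = 27 °C + 273.15 = 300.15 K
V_n = √(4kTRB)
4kTRB = 4 × 1.38×10⁻²³ × 300.15 × 5.00×10¹ × 4.31×10⁶ = 3.57×10⁻¹² V²
V_n = √(3.57×10⁻¹²) = 1.89×10⁻⁶ V = 1.89 µV

1.89 µV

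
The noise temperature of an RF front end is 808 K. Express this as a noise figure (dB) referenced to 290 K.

F = 1 + T_e/T₀ = 1 + 808/290 = 3.78621
NF = 10 log₁₀(3.78621) = 5.78 dB

5.78 dB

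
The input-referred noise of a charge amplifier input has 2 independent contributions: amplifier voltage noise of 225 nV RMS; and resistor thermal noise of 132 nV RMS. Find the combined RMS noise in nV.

Uncorrelated sources add in power (mean-square): V_tot = √(ΣV_i²)
V_tot = √[(2.25×10⁻⁷)² + (1.32×10⁻⁷)²] = 2.61×10⁻⁷ V = 261 nV

261 nV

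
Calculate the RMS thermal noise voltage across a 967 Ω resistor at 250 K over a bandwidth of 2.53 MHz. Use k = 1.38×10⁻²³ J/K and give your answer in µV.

5.81 µV

V_n = √(4kTRB)
4kTRB = 4 × 1.38×10⁻²³ × 250 × 9.67×10² × 2.53×10⁶ = 3.38×10⁻¹¹ V²
V_n = √(3.38×10⁻¹¹) = 5.81×10⁻⁶ V = 5.81 µV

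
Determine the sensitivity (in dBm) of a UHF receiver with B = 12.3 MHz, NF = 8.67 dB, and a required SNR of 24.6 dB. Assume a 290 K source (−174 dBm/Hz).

Sensitivity = −174 + 10 log₁₀(B) + NF + SNR_min
= −174 + 70.9 + 8.67 + 24.6
= −69.83 dBm → −69.8 dBm

−69.8 dBm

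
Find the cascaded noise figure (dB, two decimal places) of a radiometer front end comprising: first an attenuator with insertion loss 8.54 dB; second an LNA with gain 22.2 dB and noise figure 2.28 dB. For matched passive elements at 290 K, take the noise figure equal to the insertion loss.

Convert to linear (a loss of L dB is a gain of −L dB): F_i = 10^(NF_i/10), G_i = 10^(G_i,dB/10)
  Stage 1: F_1 = 10^(8.54/10) = 7.145, G_1 = 10^(−8.54/10) = 0.1400
  Stage 2: F_2 = 10^(2.28/10) = 1.690, G_2 = 10^(22.2/10) = 166.0
Friis cascade:
  F = 7.145 + (1.690 − 1)/0.1400 = 12.08
NF = 10 log₁₀(12.08) = 10.82 dB

10.82 dB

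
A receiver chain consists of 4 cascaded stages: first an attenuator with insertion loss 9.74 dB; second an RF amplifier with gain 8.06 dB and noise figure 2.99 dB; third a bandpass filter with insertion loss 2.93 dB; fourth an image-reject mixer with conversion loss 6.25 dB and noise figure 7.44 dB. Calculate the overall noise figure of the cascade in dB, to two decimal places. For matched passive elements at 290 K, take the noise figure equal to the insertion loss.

Convert to linear (a loss of L dB is a gain of −L dB): F_i = 10^(NF_i/10), G_i = 10^(G_i,dB/10)
  Stage 1: F_1 = 10^(9.74/10) = 9.419, G_1 = 10^(−9.74/10) = 0.1062
  Stage 2: F_2 = 10^(2.99/10) = 1.991, G_2 = 10^(8.06/10) = 6.397
  Stage 3: F_3 = 10^(2.93/10) = 1.963, G_3 = 10^(−2.93/10) = 0.5093
  Stage 4: F_4 = 10^(7.44/10) = 5.546, G_4 = 10^(−6.25/10) = 0.2371
Friis cascade:
  F = 9.419 + (1.991 − 1)/0.1062 + (1.963 − 1)/0.6792 + (5.546 − 1)/0.3459 = 33.31
NF = 10 log₁₀(33.31) = 15.23 dB

15.23 dB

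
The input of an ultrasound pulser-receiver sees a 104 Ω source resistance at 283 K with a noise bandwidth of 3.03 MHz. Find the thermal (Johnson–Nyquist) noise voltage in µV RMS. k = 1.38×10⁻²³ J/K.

V_n = √(4kTRB)
4kTRB = 4 × 1.38×10⁻²³ × 283 × 1.04×10² × 3.03×10⁶ = 4.92×10⁻¹² V²
V_n = √(4.92×10⁻¹²) = 2.22×10⁻⁶ V = 2.22 µV

2.22 µV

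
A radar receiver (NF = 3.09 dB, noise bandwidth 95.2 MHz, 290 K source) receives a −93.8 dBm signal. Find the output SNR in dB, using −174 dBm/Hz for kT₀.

−2.7 dB

Noise floor: N = −174 + 10 log₁₀(B) + NF
10 log₁₀(9.52×10⁷) = 79.79 dB
N = −174 + 79.79 + 3.09 = −91.12 dBm
SNR = P_sig − N = −93.8 − (−91.12) = −2.68 dB → −2.7 dB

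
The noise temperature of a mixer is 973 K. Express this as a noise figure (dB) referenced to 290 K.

F = 1 + T_e/T₀ = 1 + 973/290 = 4.35517
NF = 10 log₁₀(4.35517) = 6.39 dB

6.39 dB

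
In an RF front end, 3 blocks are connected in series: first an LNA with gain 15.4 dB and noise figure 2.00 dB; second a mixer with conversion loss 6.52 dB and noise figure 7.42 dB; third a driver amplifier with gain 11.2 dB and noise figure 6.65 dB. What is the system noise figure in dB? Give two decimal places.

Convert to linear (a loss of L dB is a gain of −L dB): F_i = 10^(NF_i/10), G_i = 10^(G_i,dB/10)
  Stage 1: F_1 = 10^(2.00/10) = 1.585, G_1 = 10^(15.4/10) = 34.67
  Stage 2: F_2 = 10^(7.42/10) = 5.521, G_2 = 10^(−6.52/10) = 0.2228
  Stage 3: F_3 = 10^(6.65/10) = 4.624, G_3 = 10^(11.2/10) = 13.18
Friis cascade:
  F = 1.585 + (5.521 − 1)/34.67 + (4.624 − 1)/7.727 = 2.184
NF = 10 log₁₀(2.184) = 3.39 dB

3.39 dB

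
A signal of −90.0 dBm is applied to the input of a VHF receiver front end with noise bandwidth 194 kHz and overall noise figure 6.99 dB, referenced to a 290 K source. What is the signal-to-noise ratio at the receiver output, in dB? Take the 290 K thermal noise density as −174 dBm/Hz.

Noise floor: N = −174 + 10 log₁₀(B) + NF
10 log₁₀(1.94×10⁵) = 52.88 dB
N = −174 + 52.88 + 6.99 = −114.13 dBm
SNR = P_sig − N = −90.0 − (−114.13) = 24.13 dB → 24.1 dB

24.1 dB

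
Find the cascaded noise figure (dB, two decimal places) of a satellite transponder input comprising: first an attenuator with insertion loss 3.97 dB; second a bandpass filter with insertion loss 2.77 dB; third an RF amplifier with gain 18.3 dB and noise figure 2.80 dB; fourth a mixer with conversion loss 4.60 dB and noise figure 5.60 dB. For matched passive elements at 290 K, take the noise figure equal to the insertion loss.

Convert to linear (a loss of L dB is a gain of −L dB): F_i = 10^(NF_i/10), G_i = 10^(G_i,dB/10)
  Stage 1: F_1 = 10^(3.97/10) = 2.495, G_1 = 10^(−3.97/10) = 0.4009
  Stage 2: F_2 = 10^(2.77/10) = 1.892, G_2 = 10^(−2.77/10) = 0.5284
  Stage 3: F_3 = 10^(2.80/10) = 1.905, G_3 = 10^(18.3/10) = 67.61
  Stage 4: F_4 = 10^(5.60/10) = 3.631, G_4 = 10^(−4.60/10) = 0.3467
Friis cascade:
  F = 2.495 + (1.892 − 1)/0.4009 + (1.905 − 1)/0.2118 + (3.631 − 1)/14.32 = 9.179
NF = 10 log₁₀(9.179) = 9.63 dB

9.63 dB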